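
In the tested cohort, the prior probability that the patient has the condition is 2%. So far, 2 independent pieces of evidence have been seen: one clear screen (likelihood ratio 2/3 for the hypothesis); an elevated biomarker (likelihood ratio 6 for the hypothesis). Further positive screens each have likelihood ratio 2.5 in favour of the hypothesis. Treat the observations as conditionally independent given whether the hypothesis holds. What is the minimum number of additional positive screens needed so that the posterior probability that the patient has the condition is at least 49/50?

7

Prior odds = 0.02/0.98 = 1/49.
Combined Bayes factor of the evidence already in hand = (2/3) × 6 = 4.
Odds after that evidence = (1/49) × 4 = 4/49.
Target odds = 0.98/0.02 = 49.
Need 2.5ⁿ ≥ 49 ÷ (4/49) = 600.25.
2.5⁶ = 244.140625 falls short of 600.25 but 2.5⁷ = 610.3515625 reaches it, so n = 7.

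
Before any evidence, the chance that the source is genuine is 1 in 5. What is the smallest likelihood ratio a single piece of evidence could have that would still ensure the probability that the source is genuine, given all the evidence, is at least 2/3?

8

Prior odds = 0.2/0.8 = 0.25.
Target odds = (2/3)/(1/3) = 2.
Required Bayes factor = 2 ÷ 0.25 = 8.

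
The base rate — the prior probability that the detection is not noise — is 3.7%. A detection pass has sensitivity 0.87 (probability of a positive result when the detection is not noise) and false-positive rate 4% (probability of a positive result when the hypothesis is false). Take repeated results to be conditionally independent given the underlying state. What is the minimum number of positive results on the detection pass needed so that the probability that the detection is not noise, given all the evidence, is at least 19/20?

Prior odds: 0.037 ÷ 0.963 = 37/963.
Likelihood ratio of a positive result = 0.87/0.04 = 21.75.
Target odds: 0.95 ÷ 0.05 = 19.
Require 21.75ⁿ ≥ 19 ÷ (37/963) = 18297/37.
21.75² = 473.0625 falls short of 18297/37 but 21.75³ = 658503/64 reaches it, so n = 3.

3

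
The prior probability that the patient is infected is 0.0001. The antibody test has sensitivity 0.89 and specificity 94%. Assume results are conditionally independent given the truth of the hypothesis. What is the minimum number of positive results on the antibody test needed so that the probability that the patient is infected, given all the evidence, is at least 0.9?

Prior odds = 0.0001/0.9999 = 1/9999.
False-positive rate = 1 − 0.94 = 0.06; likelihood ratio of a positive = 0.89/0.06 = 89/6.
Target posterior odds = 0.9/0.1 = 9.
Need (1/9999) × (89/6)ⁿ ≥ 9, i.e. (89/6)ⁿ ≥ 89991.
(89/6)⁴ = 62742241/1296 falls short of 89991 but (89/6)⁵ ≈718115 reaches it, so n = 5.

5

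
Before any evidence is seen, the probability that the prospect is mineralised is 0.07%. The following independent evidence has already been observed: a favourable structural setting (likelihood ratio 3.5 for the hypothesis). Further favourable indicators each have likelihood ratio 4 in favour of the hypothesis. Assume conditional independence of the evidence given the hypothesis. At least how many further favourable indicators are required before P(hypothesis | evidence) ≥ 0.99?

8

Prior odds = 0.0007/0.9993 = 7/9993.
Bayes factor of the evidence already in hand = 3.5.
Odds after that evidence = (7/9993) × 3.5 = 49/19986.
Target odds = 0.99/0.01 = 99.
Need 4ⁿ ≥ 99 ÷ (49/19986) = 1978614/49.
4⁷ = 16384 falls short of 1978614/49 but 4⁸ = 65536 reaches it, so n = 8.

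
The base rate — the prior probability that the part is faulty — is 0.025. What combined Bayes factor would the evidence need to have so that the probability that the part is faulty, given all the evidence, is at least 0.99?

3861

Prior odds = 0.025/0.975 = 1/39.
Target odds = 0.99/0.01 = 99.
Required Bayes factor = 99 ÷ (1/39) = 3861.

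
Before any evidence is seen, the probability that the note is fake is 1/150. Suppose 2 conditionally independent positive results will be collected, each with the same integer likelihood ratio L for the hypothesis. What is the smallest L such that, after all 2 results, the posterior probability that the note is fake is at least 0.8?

Prior odds = (1/150)/(149/150) = 1/149.
Target odds = 0.8/0.2 = 4.
Need L² ≥ 4 ÷ (1/149) = 596.
24² = 576 < 596 ≤ 625 = 25², so L = 25.

25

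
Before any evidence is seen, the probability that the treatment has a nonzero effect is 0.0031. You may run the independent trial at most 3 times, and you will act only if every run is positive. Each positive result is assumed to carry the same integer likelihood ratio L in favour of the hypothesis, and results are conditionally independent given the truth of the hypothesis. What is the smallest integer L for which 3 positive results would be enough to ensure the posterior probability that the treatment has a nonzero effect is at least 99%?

Prior odds = 0.0031/0.9969 = 31/9969.
Target odds = 0.99/0.01 = 99.
Need L³ ≥ 99 ÷ (31/9969) = 986931/31.
31³ = 29791 < 986931/31 ≤ 32768 = 32³, so L = 32.

32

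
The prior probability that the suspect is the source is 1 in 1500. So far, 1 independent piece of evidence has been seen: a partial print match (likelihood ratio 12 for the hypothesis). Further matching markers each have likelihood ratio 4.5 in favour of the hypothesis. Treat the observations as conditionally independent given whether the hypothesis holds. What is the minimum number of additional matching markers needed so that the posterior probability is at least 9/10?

5

Prior odds = (1/1500)/(1499/1500) = 1/1499.
Bayes factor of the evidence already in hand = 12.
Odds after that evidence = (1/1499) × 12 = 12/1499.
Target odds = 0.9/0.1 = 9.
Need 4.5ⁿ ≥ 9 ÷ (12/1499) = 1124.25.
4.5⁴ = 410.0625 falls short of 1124.25 but 4.5⁵ = 1845.28125 reaches it, so n = 5.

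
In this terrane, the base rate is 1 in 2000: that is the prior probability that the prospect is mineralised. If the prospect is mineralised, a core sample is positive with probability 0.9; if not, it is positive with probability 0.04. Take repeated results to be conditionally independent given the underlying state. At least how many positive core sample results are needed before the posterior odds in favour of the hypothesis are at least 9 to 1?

Prior odds = 0.0005/0.9995 = 1/1999.
Likelihood ratio of a positive = 0.9/0.04 = 22.5.
Target odds = 9.
Require 22.5ⁿ ≥ 9 ÷ (1/1999) = 17991.
22.5³ = 11390.625 falls short of 17991 but 22.5⁴ = 256289.0625 reaches it, so n = 4.

4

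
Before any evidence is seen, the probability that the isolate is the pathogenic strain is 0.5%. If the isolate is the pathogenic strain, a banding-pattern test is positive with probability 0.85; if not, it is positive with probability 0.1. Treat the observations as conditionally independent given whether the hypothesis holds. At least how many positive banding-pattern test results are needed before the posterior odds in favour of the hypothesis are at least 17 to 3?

Prior odds: 0.005 ÷ 0.995 = 1/199.
Likelihood ratio of a positive = 0.85/0.1 = 8.5.
Target odds = 17/3.
Need (1/199) × 8.5ⁿ ≥ 17/3, i.e. 8.5ⁿ ≥ 3383/3.
8.5³ = 614.125 falls short of 3383/3 but 8.5⁴ = 5220.0625 reaches it, so n = 4.

4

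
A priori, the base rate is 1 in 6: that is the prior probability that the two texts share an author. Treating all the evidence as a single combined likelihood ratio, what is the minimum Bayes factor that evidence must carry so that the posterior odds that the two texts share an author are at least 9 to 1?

Prior odds = (1/6)/(5/6) = 0.2.
Target odds = 9.
Required Bayes factor = 9 ÷ 0.2 = 45.

45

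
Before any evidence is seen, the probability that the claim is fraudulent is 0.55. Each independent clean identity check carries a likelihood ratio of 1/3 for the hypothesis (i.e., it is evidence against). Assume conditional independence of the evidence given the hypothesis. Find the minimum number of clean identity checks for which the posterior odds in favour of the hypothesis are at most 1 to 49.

Prior odds = 0.55/0.45 = 11/9.
Likelihood ratio per clean identity check = 1/3.
Target odds = 1/49.
Need (11/9) × (1/3)ⁿ ≤ 1/49, i.e. (1/3)ⁿ ≤ 9/539.
(1/3)³ = 1/27 is still above 9/539 but (1/3)⁴ = 1/81 is at or below it, so n = 4.

4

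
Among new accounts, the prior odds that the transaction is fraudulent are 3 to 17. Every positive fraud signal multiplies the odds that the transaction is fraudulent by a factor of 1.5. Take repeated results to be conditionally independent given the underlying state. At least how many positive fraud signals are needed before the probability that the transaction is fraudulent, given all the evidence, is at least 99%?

Prior odds = 3/17.
Likelihood ratio per positive fraud signal = 1.5.
Target posterior odds = 0.99/0.01 = 99.
Require 1.5ⁿ ≥ 99 ÷ (3/17) = 561.
1.5¹⁵ = 14348907/32768 falls short of 561 but 1.5¹⁶ = 43046721/65536 reaches it, so n = 16.

16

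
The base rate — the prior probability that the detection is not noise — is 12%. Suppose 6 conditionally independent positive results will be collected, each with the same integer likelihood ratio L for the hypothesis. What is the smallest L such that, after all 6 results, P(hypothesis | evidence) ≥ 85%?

Prior odds = 0.12/0.88 = 3/22.
Target odds = 0.85/0.15 = 17/3.
Need L⁶ ≥ 17/3 ÷ (3/22) = 374/9.
1⁶ = 1 < 374/9 ≤ 64 = 2⁶, so L = 2.

2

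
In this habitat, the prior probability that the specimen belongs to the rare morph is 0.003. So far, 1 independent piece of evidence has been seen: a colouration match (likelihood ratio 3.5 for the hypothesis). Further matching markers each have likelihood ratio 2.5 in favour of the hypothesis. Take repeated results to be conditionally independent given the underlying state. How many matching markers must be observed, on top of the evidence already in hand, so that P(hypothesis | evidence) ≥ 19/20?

9

Prior odds = 0.003/0.997 = 3/997.
Bayes factor of the evidence already in hand = 3.5.
Odds after that evidence = (3/997) × 3.5 = 21/1994.
Target odds = 0.95/0.05 = 19.
Need 2.5ⁿ ≥ 19 ÷ (21/1994) = 37886/21.
2.5⁸ = 390625/256 falls short of 37886/21 but 2.5⁹ = 1953125/512 reaches it, so n = 9.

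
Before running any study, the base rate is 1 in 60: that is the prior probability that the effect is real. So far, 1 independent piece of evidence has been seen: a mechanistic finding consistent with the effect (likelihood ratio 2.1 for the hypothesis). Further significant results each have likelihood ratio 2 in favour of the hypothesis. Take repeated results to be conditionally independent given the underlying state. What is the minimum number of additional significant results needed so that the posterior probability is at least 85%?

Prior odds = (1/60)/(59/60) = 1/59.
Bayes factor of the evidence already in hand = 2.1.
Odds after that evidence = (1/59) × 2.1 = 21/590.
Target odds = 0.85/0.15 = 17/3.
Need 2ⁿ ≥ 17/3 ÷ (21/590) = 10030/63.
2⁷ = 128 falls short of 10030/63 but 2⁸ = 256 reaches it, so n = 8.

8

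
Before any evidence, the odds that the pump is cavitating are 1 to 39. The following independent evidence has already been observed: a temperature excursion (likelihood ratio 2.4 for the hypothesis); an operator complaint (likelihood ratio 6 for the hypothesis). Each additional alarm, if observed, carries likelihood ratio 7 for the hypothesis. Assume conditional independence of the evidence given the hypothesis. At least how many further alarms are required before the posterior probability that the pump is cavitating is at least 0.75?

2

Prior odds = 1/39.
Combined Bayes factor of the evidence already in hand = 2.4 × 6 = 14.4.
Odds after that evidence = (1/39) × 14.4 = 24/65.
Target odds = 0.75/0.25 = 3.
Need 7ⁿ ≥ 3 ÷ (24/65) = 8.125.
7¹ = 7 falls short of 8.125 but 7² = 49 reaches it, so n = 2.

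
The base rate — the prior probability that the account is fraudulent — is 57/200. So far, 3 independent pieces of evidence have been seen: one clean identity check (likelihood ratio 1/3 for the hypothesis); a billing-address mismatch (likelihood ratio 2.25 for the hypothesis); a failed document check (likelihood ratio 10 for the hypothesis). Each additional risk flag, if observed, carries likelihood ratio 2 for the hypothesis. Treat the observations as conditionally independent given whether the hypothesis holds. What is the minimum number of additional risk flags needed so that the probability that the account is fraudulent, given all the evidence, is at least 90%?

2

Prior odds = 0.285/0.715 = 57/143.
Combined Bayes factor of the evidence already in hand = (1/3) × 2.25 × 10 = 7.5.
Odds after that evidence = (57/143) × 7.5 = 855/286.
Target odds = 0.9/0.1 = 9.
Need 2ⁿ ≥ 9 ÷ (855/286) = 286/95.
2¹ = 2 falls short of 286/95 but 2² = 4 reaches it, so n = 2.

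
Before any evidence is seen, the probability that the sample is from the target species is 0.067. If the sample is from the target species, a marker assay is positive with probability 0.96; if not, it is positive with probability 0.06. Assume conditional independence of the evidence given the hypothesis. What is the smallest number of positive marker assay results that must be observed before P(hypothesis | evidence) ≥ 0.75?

Prior odds = 0.067/0.933 = 67/933.
Likelihood ratio of a positive = 0.96/0.06 = 16.
Target odds: 0.75 ÷ 0.25 = 3.
Need (67/933) × 16ⁿ ≥ 3, i.e. 16ⁿ ≥ 2799/67.
16¹ = 16 falls short of 2799/67 but 16² = 256 reaches it, so n = 2.

2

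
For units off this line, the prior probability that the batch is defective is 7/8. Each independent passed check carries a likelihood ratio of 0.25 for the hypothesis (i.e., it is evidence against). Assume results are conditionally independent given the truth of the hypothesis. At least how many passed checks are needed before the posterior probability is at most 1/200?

Prior odds = 0.875/0.125 = 7.
Likelihood ratio per passed check = 0.25.
Target posterior odds = 0.005/0.995 = 1/199.
Need 7 × 0.25ⁿ ≤ 1/199, i.e. 0.25ⁿ ≤ 1/1393.
0.25⁵ = 1/1024 is still above 1/1393 but 0.25⁶ = 1/4096 is at or below it, so n = 6.

6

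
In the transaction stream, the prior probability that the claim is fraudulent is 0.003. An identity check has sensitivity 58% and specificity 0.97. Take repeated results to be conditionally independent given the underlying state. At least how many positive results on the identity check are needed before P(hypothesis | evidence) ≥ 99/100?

Prior odds: 0.003 ÷ 0.997 = 3/997.
False-positive rate = 1 − 0.97 = 0.03; likelihood ratio of a positive = 0.58/0.03 = 58/3.
Target odds: 0.99 ÷ 0.01 = 99.
Require (58/3)ⁿ ≥ 99 ÷ (3/997) = 32901.
(58/3)³ = 195112/27 falls short of 32901 but (58/3)⁴ = 11316496/81 reaches it, so n = 4.

4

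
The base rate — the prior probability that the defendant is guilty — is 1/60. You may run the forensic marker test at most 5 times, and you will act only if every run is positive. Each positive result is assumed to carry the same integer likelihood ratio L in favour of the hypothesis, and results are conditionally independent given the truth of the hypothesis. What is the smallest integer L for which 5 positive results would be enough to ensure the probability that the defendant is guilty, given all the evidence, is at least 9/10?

Prior odds = (1/60)/(59/60) = 1/59.
Target odds = 0.9/0.1 = 9.
Need L⁵ ≥ 9 ÷ (1/59) = 531.
3⁵ = 243 < 531 ≤ 1024 = 4⁵, so L = 4.

4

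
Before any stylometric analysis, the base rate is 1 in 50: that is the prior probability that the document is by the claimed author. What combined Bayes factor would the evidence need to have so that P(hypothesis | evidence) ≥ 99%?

Prior odds = 0.02/0.98 = 1/49.
Target odds = 0.99/0.01 = 99.
Required Bayes factor = 99 ÷ (1/49) = 4851.

4851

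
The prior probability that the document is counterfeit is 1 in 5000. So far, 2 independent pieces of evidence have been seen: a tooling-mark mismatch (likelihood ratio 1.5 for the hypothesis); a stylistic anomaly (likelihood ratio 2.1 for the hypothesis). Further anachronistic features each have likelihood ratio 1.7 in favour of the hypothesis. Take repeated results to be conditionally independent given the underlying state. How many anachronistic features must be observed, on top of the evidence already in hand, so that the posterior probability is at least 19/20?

Prior odds = 0.0002/0.9998 = 1/4999.
Combined Bayes factor of the evidence already in hand = 1.5 × 2.1 = 3.15.
Odds after that evidence = (1/4999) × 3.15 = 63/99980.
Target odds = 0.95/0.05 = 19.
Need 1.7ⁿ ≥ 19 ÷ (63/99980) = 1899620/63.
1.7¹⁹ ≈23907.2 falls short of 1899620/63 but 1.7²⁰ ≈40642.3 reaches it, so n = 20.

20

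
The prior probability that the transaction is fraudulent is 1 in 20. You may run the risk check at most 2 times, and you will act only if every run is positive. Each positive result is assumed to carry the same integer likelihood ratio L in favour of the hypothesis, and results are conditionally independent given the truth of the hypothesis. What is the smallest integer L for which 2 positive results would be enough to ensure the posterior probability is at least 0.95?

19

Prior odds = 0.05/0.95 = 1/19.
Target odds = 0.95/0.05 = 19.
Need L² ≥ 19 ÷ (1/19) = 361.
18² = 324 < 361 ≤ 361 = 19², so L = 19.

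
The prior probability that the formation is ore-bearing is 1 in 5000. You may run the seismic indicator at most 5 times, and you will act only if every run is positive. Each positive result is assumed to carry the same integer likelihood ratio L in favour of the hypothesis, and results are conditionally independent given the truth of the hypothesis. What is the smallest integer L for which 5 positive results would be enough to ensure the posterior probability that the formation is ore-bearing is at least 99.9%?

Prior odds = 0.0002/0.9998 = 1/4999.
Target odds = 0.999/0.001 = 999.
Need L⁵ ≥ 999 ÷ (1/4999) = 4994001.
21⁵ = 4084101 < 4994001 ≤ 5153632 = 22⁵, so L = 22.

22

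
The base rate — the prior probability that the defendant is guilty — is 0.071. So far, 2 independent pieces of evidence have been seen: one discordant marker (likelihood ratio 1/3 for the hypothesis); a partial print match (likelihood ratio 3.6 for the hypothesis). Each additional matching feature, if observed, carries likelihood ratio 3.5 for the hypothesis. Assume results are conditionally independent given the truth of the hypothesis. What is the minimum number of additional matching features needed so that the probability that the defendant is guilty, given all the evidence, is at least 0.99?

Prior odds = 0.071/0.929 = 71/929.
Combined Bayes factor of the evidence already in hand = (1/3) × 3.6 = 1.2.
Odds after that evidence = (71/929) × 1.2 = 426/4645.
Target odds = 0.99/0.01 = 99.
Need 3.5ⁿ ≥ 99 ÷ (426/4645) = 153285/142.
3.5⁵ = 525.21875 falls short of 153285/142 but 3.5⁶ = 1838.265625 reaches it, so n = 6.

6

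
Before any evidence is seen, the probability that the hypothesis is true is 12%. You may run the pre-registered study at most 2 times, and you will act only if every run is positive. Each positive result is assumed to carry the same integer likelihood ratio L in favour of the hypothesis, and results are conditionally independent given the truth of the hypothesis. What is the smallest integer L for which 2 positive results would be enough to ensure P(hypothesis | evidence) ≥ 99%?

27

Prior odds = 0.12/0.88 = 3/22.
Target odds = 0.99/0.01 = 99.
Need L² ≥ 99 ÷ (3/22) = 726.
26² = 676 < 726 ≤ 729 = 27², so L = 27.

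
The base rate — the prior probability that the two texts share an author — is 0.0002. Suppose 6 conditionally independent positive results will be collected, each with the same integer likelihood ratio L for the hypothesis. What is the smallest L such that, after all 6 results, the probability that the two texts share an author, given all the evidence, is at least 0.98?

8

Prior odds = 0.0002/0.9998 = 1/4999.
Target odds = 0.98/0.02 = 49.
Need L⁶ ≥ 49 ÷ (1/4999) = 244951.
7⁶ = 117649 < 244951 ≤ 262144 = 8⁶, so L = 8.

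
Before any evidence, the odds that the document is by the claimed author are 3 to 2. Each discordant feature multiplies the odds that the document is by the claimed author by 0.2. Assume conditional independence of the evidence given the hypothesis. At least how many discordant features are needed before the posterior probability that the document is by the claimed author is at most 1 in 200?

Prior odds = 1.5.
Likelihood ratio per discordant feature = 0.2.
Target odds: 0.005 ÷ 0.995 = 1/199.
Need 1.5 × 0.2ⁿ ≤ 1/199, i.e. 0.2ⁿ ≤ 2/597.
0.2³ = 0.008 is still above 2/597 but 0.2⁴ = 0.0016 is at or below it, so n = 4.

4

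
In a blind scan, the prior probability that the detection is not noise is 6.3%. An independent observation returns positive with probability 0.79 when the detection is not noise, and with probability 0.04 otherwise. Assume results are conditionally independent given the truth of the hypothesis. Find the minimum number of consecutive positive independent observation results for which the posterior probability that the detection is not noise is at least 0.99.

Prior odds: 0.063 ÷ 0.937 = 63/937.
Likelihood ratio of a positive result = 0.79/0.04 = 19.75.
Target posterior odds = 0.99/0.01 = 99.
Require 19.75ⁿ ≥ 99 ÷ (63/937) = 10307/7.
19.75² = 390.0625 falls short of 10307/7 but 19.75³ = 7703.734375 reaches it, so n = 3.

3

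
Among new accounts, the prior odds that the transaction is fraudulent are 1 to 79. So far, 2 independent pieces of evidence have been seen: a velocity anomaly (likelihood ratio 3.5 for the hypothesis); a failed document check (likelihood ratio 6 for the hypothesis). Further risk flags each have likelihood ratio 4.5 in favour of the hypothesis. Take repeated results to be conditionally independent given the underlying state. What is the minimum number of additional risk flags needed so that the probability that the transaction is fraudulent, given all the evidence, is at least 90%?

Prior odds = 1/79.
Combined Bayes factor of the evidence already in hand = 3.5 × 6 = 21.
Odds after that evidence = (1/79) × 21 = 21/79.
Target odds = 0.9/0.1 = 9.
Need 4.5ⁿ ≥ 9 ÷ (21/79) = 237/7.
4.5² = 20.25 falls short of 237/7 but 4.5³ = 91.125 reaches it, so n = 3.

3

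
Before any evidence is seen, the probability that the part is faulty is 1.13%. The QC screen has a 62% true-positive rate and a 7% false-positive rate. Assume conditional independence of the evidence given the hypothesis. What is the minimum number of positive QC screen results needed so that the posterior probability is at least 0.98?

Prior odds: 0.0113 ÷ 0.9887 = 113/9887.
Likelihood ratio of a positive result = 0.62/0.07 = 62/7.
Target odds: 0.98 ÷ 0.02 = 49.
Need (113/9887) × (62/7)ⁿ ≥ 49, i.e. (62/7)ⁿ ≥ 484463/113.
(62/7)³ = 238328/343 falls short of 484463/113 but (62/7)⁴ = 14776336/2401 reaches it, so n = 4.

4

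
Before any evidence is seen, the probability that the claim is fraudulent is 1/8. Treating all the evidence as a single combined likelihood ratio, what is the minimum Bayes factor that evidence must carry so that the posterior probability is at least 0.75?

21

Prior odds = 0.125/0.875 = 1/7.
Target odds = 0.75/0.25 = 3.
Required Bayes factor = 3 ÷ (1/7) = 21.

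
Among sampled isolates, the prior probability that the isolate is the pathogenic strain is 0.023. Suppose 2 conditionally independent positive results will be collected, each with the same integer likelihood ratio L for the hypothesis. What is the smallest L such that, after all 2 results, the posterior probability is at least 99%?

65

Prior odds = 0.023/0.977 = 23/977.
Target odds = 0.99/0.01 = 99.
Need L² ≥ 99 ÷ (23/977) = 96723/23.
64² = 4096 < 96723/23 ≤ 4225 = 65², so L = 65.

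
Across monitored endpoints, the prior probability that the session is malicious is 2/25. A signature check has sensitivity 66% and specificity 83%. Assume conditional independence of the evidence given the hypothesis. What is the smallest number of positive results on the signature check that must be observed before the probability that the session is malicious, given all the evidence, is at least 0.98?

5

Prior odds = 0.08/0.92 = 2/23.
False-positive rate = 1 − 0.83 = 0.17; likelihood ratio of a positive = 0.66/0.17 = 66/17.
Target posterior odds = 0.98/0.02 = 49.
Require (66/17)ⁿ ≥ 49 ÷ (2/23) = 563.5.
(66/17)⁴ = 18974736/83521 falls short of 563.5 but (66/17)⁵ ≈882.013 reaches it, so n = 5.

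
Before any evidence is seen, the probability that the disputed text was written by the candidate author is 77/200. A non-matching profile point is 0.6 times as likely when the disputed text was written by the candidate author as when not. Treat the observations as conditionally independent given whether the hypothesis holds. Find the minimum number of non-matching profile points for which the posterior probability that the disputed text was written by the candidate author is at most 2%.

Prior odds: 0.385 ÷ 0.615 = 77/123.
Likelihood ratio per non-matching profile point = 0.6.
Target odds: 0.02 ÷ 0.98 = 1/49.
Require 0.6ⁿ ≤ 1/49 ÷ (77/123) = 123/3773.
0.6⁶ = 729/15625 is still above 123/3773 but 0.6⁷ = 2187/78125 is at or below it, so n = 7.

7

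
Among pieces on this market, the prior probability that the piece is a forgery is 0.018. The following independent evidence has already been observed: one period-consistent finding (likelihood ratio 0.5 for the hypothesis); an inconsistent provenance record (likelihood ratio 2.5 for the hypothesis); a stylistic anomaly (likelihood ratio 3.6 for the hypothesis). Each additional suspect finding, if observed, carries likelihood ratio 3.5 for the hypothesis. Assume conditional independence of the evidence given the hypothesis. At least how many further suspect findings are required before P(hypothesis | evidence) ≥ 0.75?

Prior odds = 0.018/0.982 = 9/491.
Combined Bayes factor of the evidence already in hand = 0.5 × 2.5 × 3.6 = 4.5.
Odds after that evidence = (9/491) × 4.5 = 81/982.
Target odds = 0.75/0.25 = 3.
Need 3.5ⁿ ≥ 3 ÷ (81/982) = 982/27.
3.5² = 12.25 falls short of 982/27 but 3.5³ = 42.875 reaches it, so n = 3.

3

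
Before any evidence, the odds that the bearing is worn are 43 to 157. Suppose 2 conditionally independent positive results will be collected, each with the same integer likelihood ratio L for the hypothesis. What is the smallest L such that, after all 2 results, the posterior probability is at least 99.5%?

27

Prior odds = 43/157.
Target odds = 0.995/0.005 = 199.
Need L² ≥ 199 ÷ (43/157) = 31243/43.
26² = 676 < 31243/43 ≤ 729 = 27², so L = 27.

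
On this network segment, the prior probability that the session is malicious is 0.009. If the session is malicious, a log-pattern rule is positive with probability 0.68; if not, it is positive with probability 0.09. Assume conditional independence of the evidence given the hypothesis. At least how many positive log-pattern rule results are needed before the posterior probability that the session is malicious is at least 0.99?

Prior odds = 0.009/0.991 = 9/991.
Likelihood ratio of a positive = 0.68/0.09 = 68/9.
Target posterior odds = 0.99/0.01 = 99.
Require (68/9)ⁿ ≥ 99 ÷ (9/991) = 10901.
(68/9)⁴ = 21381376/6561 falls short of 10901 but (68/9)⁵ ≈24622.5 reaches it, so n = 5.

5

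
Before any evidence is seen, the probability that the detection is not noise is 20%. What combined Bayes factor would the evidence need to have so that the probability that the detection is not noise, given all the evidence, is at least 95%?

Prior odds = 0.2/0.8 = 0.25.
Target odds = 0.95/0.05 = 19.
Required Bayes factor = 19 ÷ 0.25 = 76.

76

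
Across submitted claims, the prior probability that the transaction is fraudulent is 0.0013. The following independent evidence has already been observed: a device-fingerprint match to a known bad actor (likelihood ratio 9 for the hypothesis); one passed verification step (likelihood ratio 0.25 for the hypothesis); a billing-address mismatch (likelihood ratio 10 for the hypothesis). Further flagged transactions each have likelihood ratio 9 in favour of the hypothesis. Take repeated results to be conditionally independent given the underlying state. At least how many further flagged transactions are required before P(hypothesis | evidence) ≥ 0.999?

5

Prior odds = 0.0013/0.9987 = 13/9987.
Combined Bayes factor of the evidence already in hand = 9 × 0.25 × 10 = 22.5.
Odds after that evidence = (13/9987) × 22.5 = 195/6658.
Target odds = 0.999/0.001 = 999.
Need 9ⁿ ≥ 999 ÷ (195/6658) = 2217114/65.
9⁴ = 6561 falls short of 2217114/65 but 9⁵ = 59049 reaches it, so n = 5.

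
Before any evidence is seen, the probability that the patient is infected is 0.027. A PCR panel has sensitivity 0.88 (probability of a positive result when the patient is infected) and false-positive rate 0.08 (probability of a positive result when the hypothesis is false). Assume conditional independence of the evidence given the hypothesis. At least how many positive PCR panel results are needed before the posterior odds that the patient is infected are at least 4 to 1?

Prior odds: 0.027 ÷ 0.973 = 27/973.
Likelihood ratio of a positive result = 0.88/0.08 = 11.
Target odds = 4.
Require 11ⁿ ≥ 4 ÷ (27/973) = 3892/27.
11² = 121 falls short of 3892/27 but 11³ = 1331 reaches it, so n = 3.

3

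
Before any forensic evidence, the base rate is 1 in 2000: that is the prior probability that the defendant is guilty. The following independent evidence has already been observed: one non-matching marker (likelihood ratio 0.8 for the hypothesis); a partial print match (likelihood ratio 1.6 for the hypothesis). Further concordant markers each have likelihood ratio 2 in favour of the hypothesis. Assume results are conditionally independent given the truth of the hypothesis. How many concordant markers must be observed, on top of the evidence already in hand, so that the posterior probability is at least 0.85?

14

Prior odds = 0.0005/0.9995 = 1/1999.
Combined Bayes factor of the evidence already in hand = 0.8 × 1.6 = 1.28.
Odds after that evidence = (1/1999) × 1.28 = 32/49975.
Target odds = 0.85/0.15 = 17/3.
Need 2ⁿ ≥ 17/3 ÷ (32/49975) = 849575/96.
2¹³ = 8192 falls short of 849575/96 but 2¹⁴ = 16384 reaches it, so n = 14.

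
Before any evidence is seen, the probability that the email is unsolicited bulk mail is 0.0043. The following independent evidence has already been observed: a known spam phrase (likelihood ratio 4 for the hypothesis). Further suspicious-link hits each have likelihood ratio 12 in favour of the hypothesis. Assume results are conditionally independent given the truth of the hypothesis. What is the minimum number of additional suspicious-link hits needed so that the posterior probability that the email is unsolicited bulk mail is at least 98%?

Prior odds = 0.0043/0.9957 = 43/9957.
Bayes factor of the evidence already in hand = 4.
Odds after that evidence = (43/9957) × 4 = 172/9957.
Target odds = 0.98/0.02 = 49.
Need 12ⁿ ≥ 49 ÷ (172/9957) = 487893/172.
12³ = 1728 falls short of 487893/172 but 12⁴ = 20736 reaches it, so n = 4.

4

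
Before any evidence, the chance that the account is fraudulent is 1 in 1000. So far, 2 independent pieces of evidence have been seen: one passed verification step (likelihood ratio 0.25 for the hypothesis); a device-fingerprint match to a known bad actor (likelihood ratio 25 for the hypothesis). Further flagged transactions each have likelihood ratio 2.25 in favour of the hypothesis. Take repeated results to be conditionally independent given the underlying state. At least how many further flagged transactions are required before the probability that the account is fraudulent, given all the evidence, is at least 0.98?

Prior odds = 0.001/0.999 = 1/999.
Combined Bayes factor of the evidence already in hand = 0.25 × 25 = 6.25.
Odds after that evidence = (1/999) × 6.25 = 25/3996.
Target odds = 0.98/0.02 = 49.
Need 2.25ⁿ ≥ 49 ÷ (25/3996) = 7832.16.
2.25¹¹ ≈7481.83 falls short of 7832.16 but 2.25¹² ≈16834.1 reaches it, so n = 12.

12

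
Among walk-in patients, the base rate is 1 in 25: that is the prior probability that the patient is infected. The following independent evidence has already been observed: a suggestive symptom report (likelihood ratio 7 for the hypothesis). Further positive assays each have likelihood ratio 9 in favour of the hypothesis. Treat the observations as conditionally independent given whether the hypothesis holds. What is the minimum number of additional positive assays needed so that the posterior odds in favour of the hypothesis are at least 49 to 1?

Prior odds = 0.04/0.96 = 1/24.
Bayes factor of the evidence already in hand = 7.
Odds after that evidence = (1/24) × 7 = 7/24.
Target odds = 49.
Need 9ⁿ ≥ 49 ÷ (7/24) = 168.
9² = 81 falls short of 168 but 9³ = 729 reaches it, so n = 3.

3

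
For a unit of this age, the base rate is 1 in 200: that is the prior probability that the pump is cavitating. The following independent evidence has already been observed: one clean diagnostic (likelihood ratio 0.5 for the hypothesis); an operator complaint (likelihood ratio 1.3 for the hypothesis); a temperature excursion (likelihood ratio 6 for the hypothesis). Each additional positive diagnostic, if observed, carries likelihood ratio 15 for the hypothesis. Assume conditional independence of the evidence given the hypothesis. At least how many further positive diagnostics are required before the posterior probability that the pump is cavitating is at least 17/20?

Prior odds = 0.005/0.995 = 1/199.
Combined Bayes factor of the evidence already in hand = 0.5 × 1.3 × 6 = 3.9.
Odds after that evidence = (1/199) × 3.9 = 39/1990.
Target odds = 0.85/0.15 = 17/3.
Need 15ⁿ ≥ 17/3 ÷ (39/1990) = 33830/117.
15² = 225 falls short of 33830/117 but 15³ = 3375 reaches it, so n = 3.

3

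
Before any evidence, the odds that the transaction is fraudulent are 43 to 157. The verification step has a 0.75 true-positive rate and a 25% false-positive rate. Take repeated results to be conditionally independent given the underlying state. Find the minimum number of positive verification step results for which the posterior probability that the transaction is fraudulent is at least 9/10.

4

Prior odds = 43/157.
Likelihood ratio of a positive result = 0.75/0.25 = 3.
Target posterior odds = 0.9/0.1 = 9.
Need (43/157) × 3ⁿ ≥ 9, i.e. 3ⁿ ≥ 1413/43.
3³ = 27 falls short of 1413/43 but 3⁴ = 81 reaches it, so n = 4.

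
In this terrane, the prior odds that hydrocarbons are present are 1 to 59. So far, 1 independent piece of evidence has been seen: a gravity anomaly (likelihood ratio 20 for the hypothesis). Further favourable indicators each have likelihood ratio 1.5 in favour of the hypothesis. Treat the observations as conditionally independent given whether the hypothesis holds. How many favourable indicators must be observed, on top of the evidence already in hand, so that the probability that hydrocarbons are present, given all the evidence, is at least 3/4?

6

Prior odds = 1/59.
Bayes factor of the evidence already in hand = 20.
Odds after that evidence = (1/59) × 20 = 20/59.
Target odds = 0.75/0.25 = 3.
Need 1.5ⁿ ≥ 3 ÷ (20/59) = 8.85.
1.5⁵ = 7.59375 falls short of 8.85 but 1.5⁶ = 11.390625 reaches it, so n = 6.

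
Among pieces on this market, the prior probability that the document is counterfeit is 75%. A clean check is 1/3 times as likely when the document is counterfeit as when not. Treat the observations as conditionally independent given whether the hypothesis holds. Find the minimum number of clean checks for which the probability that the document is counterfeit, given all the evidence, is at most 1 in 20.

Prior odds = 0.75/0.25 = 3.
Likelihood ratio per clean check = 1/3.
Target posterior odds = 0.05/0.95 = 1/19.
Require (1/3)ⁿ ≤ 1/19 ÷ 3 = 1/57.
(1/3)³ = 1/27 is still above 1/57 but (1/3)⁴ = 1/81 is at or below it, so n = 4.

4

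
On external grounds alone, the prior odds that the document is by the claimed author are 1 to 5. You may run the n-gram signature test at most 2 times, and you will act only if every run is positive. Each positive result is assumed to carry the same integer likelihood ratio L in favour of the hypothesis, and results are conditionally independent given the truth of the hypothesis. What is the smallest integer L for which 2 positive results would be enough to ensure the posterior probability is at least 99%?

23

Prior odds = 0.2.
Target odds = 0.99/0.01 = 99.
Need L² ≥ 99 ÷ 0.2 = 495.
22² = 484 < 495 ≤ 529 = 23², so L = 23.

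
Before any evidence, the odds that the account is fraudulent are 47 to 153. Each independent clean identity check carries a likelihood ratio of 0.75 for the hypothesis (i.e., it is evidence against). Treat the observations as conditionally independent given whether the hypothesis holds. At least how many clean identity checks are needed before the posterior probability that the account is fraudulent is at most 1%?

12

Prior odds = 47/153.
Likelihood ratio per clean identity check = 0.75.
Target odds: 0.01 ÷ 0.99 = 1/99.
Need (47/153) × 0.75ⁿ ≤ 1/99, i.e. 0.75ⁿ ≤ 17/517.
0.75¹¹ = 177147/4194304 is still above 17/517 but 0.75¹² = 531441/16777216 is at or below it, so n = 12.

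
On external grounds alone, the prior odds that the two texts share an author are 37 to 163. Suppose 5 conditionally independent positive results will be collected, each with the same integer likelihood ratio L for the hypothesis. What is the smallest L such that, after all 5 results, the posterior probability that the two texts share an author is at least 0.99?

Prior odds = 37/163.
Target odds = 0.99/0.01 = 99.
Need L⁵ ≥ 99 ÷ (37/163) = 16137/37.
3⁵ = 243 < 16137/37 ≤ 1024 = 4⁵, so L = 4.

4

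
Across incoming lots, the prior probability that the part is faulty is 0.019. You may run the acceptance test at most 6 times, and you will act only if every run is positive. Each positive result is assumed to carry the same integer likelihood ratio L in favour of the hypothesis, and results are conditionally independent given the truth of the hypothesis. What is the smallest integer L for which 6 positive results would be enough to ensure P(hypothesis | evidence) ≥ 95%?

4

Prior odds = 0.019/0.981 = 19/981.
Target odds = 0.95/0.05 = 19.
Need L⁶ ≥ 19 ÷ (19/981) = 981.
3⁶ = 729 < 981 ≤ 4096 = 4⁶, so L = 4.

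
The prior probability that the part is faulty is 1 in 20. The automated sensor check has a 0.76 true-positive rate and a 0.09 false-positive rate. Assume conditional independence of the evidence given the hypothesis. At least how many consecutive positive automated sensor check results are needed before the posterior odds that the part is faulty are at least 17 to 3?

3

Prior odds = 0.05/0.95 = 1/19.
Likelihood ratio of a positive result = 0.76/0.09 = 76/9.
Target odds = 17/3.
Need (1/19) × (76/9)ⁿ ≥ 17/3, i.e. (76/9)ⁿ ≥ 323/3.
(76/9)² = 5776/81 falls short of 323/3 but (76/9)³ = 438976/729 reaches it, so n = 3.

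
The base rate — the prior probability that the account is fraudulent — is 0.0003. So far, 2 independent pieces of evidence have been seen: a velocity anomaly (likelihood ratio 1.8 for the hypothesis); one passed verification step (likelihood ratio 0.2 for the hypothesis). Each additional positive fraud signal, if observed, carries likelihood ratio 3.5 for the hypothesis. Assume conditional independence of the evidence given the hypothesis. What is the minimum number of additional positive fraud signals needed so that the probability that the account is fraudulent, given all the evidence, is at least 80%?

Prior odds = 0.0003/0.9997 = 3/9997.
Combined Bayes factor of the evidence already in hand = 1.8 × 0.2 = 0.36.
Odds after that evidence = (3/9997) × 0.36 = 27/249925.
Target odds = 0.8/0.2 = 4.
Need 3.5ⁿ ≥ 4 ÷ (27/249925) = 999700/27.
3.5⁸ = 5764801/256 falls short of 999700/27 but 3.5⁹ = 40353607/512 reaches it, so n = 9.

9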